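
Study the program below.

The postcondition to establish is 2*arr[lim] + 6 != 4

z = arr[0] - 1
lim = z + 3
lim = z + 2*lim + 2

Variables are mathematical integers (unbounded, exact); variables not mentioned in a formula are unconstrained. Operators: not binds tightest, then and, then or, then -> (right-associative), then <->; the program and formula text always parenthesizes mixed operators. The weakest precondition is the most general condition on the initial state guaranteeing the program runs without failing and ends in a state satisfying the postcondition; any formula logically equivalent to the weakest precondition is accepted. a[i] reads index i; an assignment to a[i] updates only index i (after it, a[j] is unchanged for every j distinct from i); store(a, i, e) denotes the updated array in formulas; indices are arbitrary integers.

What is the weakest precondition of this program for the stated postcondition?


Working backward. After the program, the postcondition 2*arr[lim] + 6 != 4 must hold; in canonical form it is 2*arr[lim] != -2.
Before lim := z + 2*lim + 2: 2*arr[2*lim + z + 2] != -2
Before lim := z + 3: 2*arr[3*z + 8] != -2
Before z := arr[0] - 1: 2*arr[3*arr[0] + 5] != -2
Answer: WP = 2*arr[3*arr[0] + 5] != -2


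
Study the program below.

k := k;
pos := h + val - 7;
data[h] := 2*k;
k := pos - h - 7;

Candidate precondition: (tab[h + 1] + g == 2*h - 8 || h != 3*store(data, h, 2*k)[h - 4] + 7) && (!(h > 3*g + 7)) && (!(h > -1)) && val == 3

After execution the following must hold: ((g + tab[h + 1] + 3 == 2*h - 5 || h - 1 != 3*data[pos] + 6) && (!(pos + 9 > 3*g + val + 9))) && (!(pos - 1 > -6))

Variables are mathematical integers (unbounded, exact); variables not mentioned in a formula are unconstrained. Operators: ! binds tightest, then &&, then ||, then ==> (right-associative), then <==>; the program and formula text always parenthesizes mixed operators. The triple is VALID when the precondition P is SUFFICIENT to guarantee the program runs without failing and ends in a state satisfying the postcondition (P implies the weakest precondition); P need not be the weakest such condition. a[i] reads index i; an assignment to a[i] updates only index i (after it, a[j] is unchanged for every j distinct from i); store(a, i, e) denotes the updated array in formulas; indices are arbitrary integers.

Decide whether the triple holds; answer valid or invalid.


Working backward. After the program, the postcondition ((g + tab[h + 1] + 3 == 2*h - 5 || h - 1 != 3*data[pos] + 6) && (!(pos + 9 > 3*g + val + 9))) && (!(pos - 1 > -6)) must hold; in canonical form it is (tab[h + 1] + g == 2*h - 8 || h != 3*data[pos] + 7) && (!(pos > 3*g + val)) && (!(pos > -5)).
Before k := pos - h - 7: (tab[h + 1] + g == 2*h - 8 || h != 3*data[pos] + 7) && (!(pos > 3*g + val)) && (!(pos > -5))
Before data[h] := 2*k: (tab[h + 1] + g == 2*h - 8 || h != 3*store(data, h, 2*k)[pos] + 7) && (!(pos > 3*g + val)) && (!(pos > -5))
Before pos := h + val - 7: (tab[h + 1] + g == 2*h - 8 || h != 3*store(data, h, 2*k)[h + val - 7] + 7) && (!(h > 3*g + 7)) && (!(h + val > 2))
Before k := k: (tab[h + 1] + g == 2*h - 8 || h != 3*store(data, h, 2*k)[h + val - 7] + 7) && (!(h > 3*g + 7)) && (!(h + val > 2))
The weakest precondition is (tab[h + 1] + g == 2*h - 8 || h != 3*store(data, h, 2*k)[h + val - 7] + 7) && (!(h > 3*g + 7)) && (!(h + val > 2)).
Check whether (tab[h + 1] + g == 2*h - 8 || h != 3*store(data, h, 2*k)[h - 4] + 7) && (!(h > 3*g + 7)) && (!(h > -1)) && val == 3 implies it.
Every state satisfying the precondition satisfies the weakest precondition: the implication holds.
Answer: valid


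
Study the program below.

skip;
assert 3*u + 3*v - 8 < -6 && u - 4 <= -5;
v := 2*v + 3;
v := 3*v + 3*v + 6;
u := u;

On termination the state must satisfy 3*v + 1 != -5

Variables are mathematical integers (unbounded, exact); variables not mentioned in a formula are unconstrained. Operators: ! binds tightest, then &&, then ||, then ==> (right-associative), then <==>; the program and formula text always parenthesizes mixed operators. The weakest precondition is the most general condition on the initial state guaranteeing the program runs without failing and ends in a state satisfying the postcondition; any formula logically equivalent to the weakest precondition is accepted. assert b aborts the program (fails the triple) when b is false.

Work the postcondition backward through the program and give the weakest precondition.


Working backward. After the program, the postcondition 3*v + 1 != -5 must hold; in canonical form it is 3*v != -6.
Before u := u: 3*v != -6
Before v := 3*v + 3*v + 6: 18*v != -24
Before v := 2*v + 3: 36*v != -78
Before assert 3*u + 3*v - 8 < -6 && u - 4 <= -5: 3*u + 3*v < 2 && u <= -1 && 36*v != -78
Before skip: 3*u + 3*v < 2 && u <= -1 && 36*v != -78
Answer: WP = 3*u + 3*v < 2 && u <= -1 && 36*v != -78


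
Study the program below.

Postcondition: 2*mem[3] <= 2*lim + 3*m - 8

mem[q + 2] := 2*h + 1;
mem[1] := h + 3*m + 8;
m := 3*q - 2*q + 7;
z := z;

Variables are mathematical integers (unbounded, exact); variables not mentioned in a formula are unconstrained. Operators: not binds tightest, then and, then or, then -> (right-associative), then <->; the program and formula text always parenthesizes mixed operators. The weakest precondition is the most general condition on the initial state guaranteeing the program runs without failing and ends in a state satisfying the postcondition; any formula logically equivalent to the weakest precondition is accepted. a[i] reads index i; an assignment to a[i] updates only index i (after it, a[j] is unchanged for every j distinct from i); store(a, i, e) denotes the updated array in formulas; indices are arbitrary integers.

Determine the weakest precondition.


Working backward. After the program, 2*mem[3] <= 2*lim + 3*m - 8 must hold.
Before z := z: 2*mem[3] <= 2*lim + 3*m - 8
Before m := 3*q - 2*q + 7: 2*mem[3] <= 2*lim + 3*q + 13
Before mem[1] := h + 3*m + 8: 2*mem[3] <= 2*lim + 3*q + 13
Before mem[q + 2] := 2*h + 1: 2*store(mem, q + 2, 2*h + 1)[3] <= 2*lim + 3*q + 13
Answer: WP = 2*store(mem, q + 2, 2*h + 1)[3] <= 2*lim + 3*q + 13


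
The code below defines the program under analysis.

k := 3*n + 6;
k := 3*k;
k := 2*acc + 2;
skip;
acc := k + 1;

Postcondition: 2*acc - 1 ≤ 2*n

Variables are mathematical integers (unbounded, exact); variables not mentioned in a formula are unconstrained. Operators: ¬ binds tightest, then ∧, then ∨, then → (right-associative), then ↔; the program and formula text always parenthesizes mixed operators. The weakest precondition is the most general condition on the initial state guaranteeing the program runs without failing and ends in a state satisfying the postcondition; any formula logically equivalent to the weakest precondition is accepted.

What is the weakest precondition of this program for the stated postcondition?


Working backward. After the program, the postcondition 2*acc - 1 ≤ 2*n must hold; in canonical form it is 2*acc ≤ 2*n + 1.
Before acc := k + 1: 2*k ≤ 2*n - 1
Before skip: 2*k ≤ 2*n - 1
Before k := 2*acc + 2: 4*acc ≤ 2*n - 5
Before k := 3*k: 4*acc ≤ 2*n - 5
Before k := 3*n + 6: 4*acc ≤ 2*n - 5
Answer: WP = 4*acc ≤ 2*n - 5


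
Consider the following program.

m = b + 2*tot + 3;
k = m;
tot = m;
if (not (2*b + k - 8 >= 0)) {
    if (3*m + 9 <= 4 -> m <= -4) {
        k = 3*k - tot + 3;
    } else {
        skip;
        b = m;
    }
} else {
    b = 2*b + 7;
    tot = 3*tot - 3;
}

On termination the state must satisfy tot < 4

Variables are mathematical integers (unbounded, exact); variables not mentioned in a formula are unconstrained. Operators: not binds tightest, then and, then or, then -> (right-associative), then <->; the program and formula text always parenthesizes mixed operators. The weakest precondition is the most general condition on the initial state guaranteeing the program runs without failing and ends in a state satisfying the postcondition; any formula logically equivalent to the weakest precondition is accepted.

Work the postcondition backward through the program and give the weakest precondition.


Working backward. After the program, tot < 4 must hold.
Then branch requires ((3*m <= -5 -> m <= -4) -> tot < 4) and ((not (3*m <= -5 -> m <= -4)) -> tot < 4); else branch requires 3*tot < 7.
Before the if: ((not (2*b + k >= 8)) -> (((3*m <= -5 -> m <= -4) -> tot < 4) and ((not (3*m <= -5 -> m <= -4)) -> tot < 4))) and (2*b + k >= 8 -> 3*tot < 7)
Before tot := m: ((not (2*b + k >= 8)) -> (((3*m <= -5 -> m <= -4) -> m < 4) and ((not (3*m <= -5 -> m <= -4)) -> m < 4))) and (2*b + k >= 8 -> 3*m < 7)
Before k := m: ((not (2*b + m >= 8)) -> (((3*m <= -5 -> m <= -4) -> m < 4) and ((not (3*m <= -5 -> m <= -4)) -> m < 4))) and (2*b + m >= 8 -> 3*m < 7)
Before m := b + 2*tot + 3: ((not (3*b + 2*tot >= 5)) -> (((3*b + 6*tot <= -14 -> b + 2*tot <= -7) -> b + 2*tot < 1) and ((not (3*b + 6*tot <= -14 -> b + 2*tot <= -7)) -> b + 2*tot < 1))) and (3*b + 2*tot >= 5 -> 3*b + 6*tot < -2)
Answer: WP = ((not (3*b + 2*tot >= 5)) -> (((3*b + 6*tot <= -14 -> b + 2*tot <= -7) -> b + 2*tot < 1) and ((not (3*b + 6*tot <= -14 -> b + 2*tot <= -7)) -> b + 2*tot < 1))) and (3*b + 2*tot >= 5 -> 3*b + 6*tot < -2)


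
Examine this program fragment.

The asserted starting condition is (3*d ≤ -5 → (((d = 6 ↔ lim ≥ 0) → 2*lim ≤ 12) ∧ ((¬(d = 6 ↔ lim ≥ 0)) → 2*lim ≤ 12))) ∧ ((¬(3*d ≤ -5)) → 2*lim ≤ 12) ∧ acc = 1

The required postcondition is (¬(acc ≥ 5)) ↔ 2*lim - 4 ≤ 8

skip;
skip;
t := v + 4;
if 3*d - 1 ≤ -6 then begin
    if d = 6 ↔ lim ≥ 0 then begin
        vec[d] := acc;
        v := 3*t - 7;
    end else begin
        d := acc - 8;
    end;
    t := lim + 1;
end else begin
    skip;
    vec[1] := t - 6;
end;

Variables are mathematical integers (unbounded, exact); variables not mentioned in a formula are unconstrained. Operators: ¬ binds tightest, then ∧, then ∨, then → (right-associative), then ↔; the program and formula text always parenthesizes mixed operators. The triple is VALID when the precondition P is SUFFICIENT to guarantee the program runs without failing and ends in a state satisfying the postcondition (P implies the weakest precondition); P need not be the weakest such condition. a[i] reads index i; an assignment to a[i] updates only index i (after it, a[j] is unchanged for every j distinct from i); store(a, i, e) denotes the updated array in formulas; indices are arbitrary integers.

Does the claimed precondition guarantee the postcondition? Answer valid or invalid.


Working backward. After the program, the postcondition (¬(acc ≥ 5)) ↔ 2*lim - 4 ≤ 8 must hold; in canonical form it is (¬(acc ≥ 5)) ↔ 2*lim ≤ 12.
Then branch requires ((d = 6 ↔ lim ≥ 0) → ((¬(acc ≥ 5)) ↔ 2*lim ≤ 12)) ∧ ((¬(d = 6 ↔ lim ≥ 0)) → ((¬(acc ≥ 5)) ↔ 2*lim ≤ 12)); else branch requires (¬(acc ≥ 5)) ↔ 2*lim ≤ 12.
Before the if: (3*d ≤ -5 → (((d = 6 ↔ lim ≥ 0) → ((¬(acc ≥ 5)) ↔ 2*lim ≤ 12)) ∧ ((¬(d = 6 ↔ lim ≥ 0)) → ((¬(acc ≥ 5)) ↔ 2*lim ≤ 12)))) ∧ ((¬(3*d ≤ -5)) → ((¬(acc ≥ 5)) ↔ 2*lim ≤ 12))
Before t := v + 4: (3*d ≤ -5 → (((d = 6 ↔ lim ≥ 0) → ((¬(acc ≥ 5)) ↔ 2*lim ≤ 12)) ∧ ((¬(d = 6 ↔ lim ≥ 0)) → ((¬(acc ≥ 5)) ↔ 2*lim ≤ 12)))) ∧ ((¬(3*d ≤ -5)) → ((¬(acc ≥ 5)) ↔ 2*lim ≤ 12))
Before skip: (3*d ≤ -5 → (((d = 6 ↔ lim ≥ 0) → ((¬(acc ≥ 5)) ↔ 2*lim ≤ 12)) ∧ ((¬(d = 6 ↔ lim ≥ 0)) → ((¬(acc ≥ 5)) ↔ 2*lim ≤ 12)))) ∧ ((¬(3*d ≤ -5)) → ((¬(acc ≥ 5)) ↔ 2*lim ≤ 12))
Before skip: (3*d ≤ -5 → (((d = 6 ↔ lim ≥ 0) → ((¬(acc ≥ 5)) ↔ 2*lim ≤ 12)) ∧ ((¬(d = 6 ↔ lim ≥ 0)) → ((¬(acc ≥ 5)) ↔ 2*lim ≤ 12)))) ∧ ((¬(3*d ≤ -5)) → ((¬(acc ≥ 5)) ↔ 2*lim ≤ 12))
The weakest precondition is (3*d ≤ -5 → (((d = 6 ↔ lim ≥ 0) → ((¬(acc ≥ 5)) ↔ 2*lim ≤ 12)) ∧ ((¬(d = 6 ↔ lim ≥ 0)) → ((¬(acc ≥ 5)) ↔ 2*lim ≤ 12)))) ∧ ((¬(3*d ≤ -5)) → ((¬(acc ≥ 5)) ↔ 2*lim ≤ 12)).
Check whether (3*d ≤ -5 → (((d = 6 ↔ lim ≥ 0) → 2*lim ≤ 12) ∧ ((¬(d = 6 ↔ lim ≥ 0)) → 2*lim ≤ 12))) ∧ ((¬(3*d ≤ -5)) → 2*lim ≤ 12) ∧ acc = 1 implies it.
Every state satisfying the precondition satisfies the weakest precondition: the implication holds.
Answer: valid


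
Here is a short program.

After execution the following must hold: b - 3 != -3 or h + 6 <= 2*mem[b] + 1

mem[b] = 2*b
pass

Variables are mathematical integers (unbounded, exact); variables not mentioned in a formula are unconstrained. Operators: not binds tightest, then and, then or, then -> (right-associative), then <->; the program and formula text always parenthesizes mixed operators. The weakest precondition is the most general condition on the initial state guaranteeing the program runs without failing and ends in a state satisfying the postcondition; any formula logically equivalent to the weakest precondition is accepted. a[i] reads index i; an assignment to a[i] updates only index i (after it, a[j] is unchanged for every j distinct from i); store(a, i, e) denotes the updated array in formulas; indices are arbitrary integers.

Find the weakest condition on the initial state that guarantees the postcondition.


Working backward. After the program, the postcondition b - 3 != -3 or h + 6 <= 2*mem[b] + 1 must hold; in canonical form it is b != 0 or h <= 2*mem[b] - 5.
Before skip: b != 0 or h <= 2*mem[b] - 5
Before mem[b] := 2*b: b != 0 or h <= 2*store(mem, b, 2*b)[b] - 5
Answer: WP = b != 0 or h <= 2*store(mem, b, 2*b)[b] - 5


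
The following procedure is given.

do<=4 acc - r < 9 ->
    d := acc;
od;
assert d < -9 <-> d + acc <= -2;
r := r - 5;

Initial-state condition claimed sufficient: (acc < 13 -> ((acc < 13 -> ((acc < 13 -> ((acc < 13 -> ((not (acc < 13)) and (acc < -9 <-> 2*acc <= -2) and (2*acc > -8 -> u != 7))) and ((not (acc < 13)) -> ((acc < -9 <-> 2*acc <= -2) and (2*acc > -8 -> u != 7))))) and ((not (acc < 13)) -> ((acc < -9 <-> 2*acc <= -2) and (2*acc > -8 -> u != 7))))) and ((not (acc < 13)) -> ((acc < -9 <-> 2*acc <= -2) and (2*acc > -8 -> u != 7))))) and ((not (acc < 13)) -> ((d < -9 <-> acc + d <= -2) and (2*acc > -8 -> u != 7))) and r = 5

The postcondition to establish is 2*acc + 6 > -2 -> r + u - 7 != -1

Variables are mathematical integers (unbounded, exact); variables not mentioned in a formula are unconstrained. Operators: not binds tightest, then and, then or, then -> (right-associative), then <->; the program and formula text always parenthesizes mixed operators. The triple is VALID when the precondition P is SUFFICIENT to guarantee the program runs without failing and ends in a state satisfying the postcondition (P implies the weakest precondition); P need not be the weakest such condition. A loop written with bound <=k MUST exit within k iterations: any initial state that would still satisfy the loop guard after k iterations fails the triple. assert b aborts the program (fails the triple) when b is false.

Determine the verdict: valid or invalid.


Working backward. After the program, the postcondition 2*acc + 6 > -2 -> r + u - 7 != -1 must hold; in canonical form it is 2*acc > -8 -> r + u != 6.
Before r := r - 5: 2*acc > -8 -> r + u != 11
Before assert d < -9 <-> d + acc <= -2: (d < -9 <-> acc + d <= -2) and (2*acc > -8 -> r + u != 11)
Before the loop (bound <=4), unroll the exhaustion recursion (WP_0 = exit-now case; WP_j = one more guarded iteration, up to j = 4):
  WP_0: (not (acc < r + 9)) and (d < -9 <-> acc + d <= -2) and (2*acc > -8 -> r + u != 11)
  WP_1: (acc < r + 9 -> ((not (acc < r + 9)) and (acc < -9 <-> 2*acc <= -2) and (2*acc > -8 -> r + u != 11))) and ((not (acc < r + 9)) -> ((d < -9 <-> acc + d <= -2) and (2*acc > -8 -> r + u != 11)))
  WP_2: (acc < r + 9 -> ((acc < r + 9 -> ((not (acc < r + 9)) and (acc < -9 <-> 2*acc <= -2) and (2*acc > -8 -> r + u != 11))) and ((not (acc < r + 9)) -> ((acc < -9 <-> 2*acc <= -2) and (2*acc > -8 -> r + u != 11))))) and ((not (acc < r + 9)) -> ((d < -9 <-> acc + d <= -2) and (2*acc > -8 -> r + u != 11)))
  WP_3: (acc < r + 9 -> ((acc < r + 9 -> ((acc < r + 9 -> ((not (acc < r + 9)) and (acc < -9 <-> 2*acc <= -2) and (2*acc > -8 -> r + u != 11))) and ((not (acc < r + 9)) -> ((acc < -9 <-> 2*acc <= -2) and (2*acc > -8 -> r + u != 11))))) and ((not (acc < r + 9)) -> ((acc < -9 <-> 2*acc <= -2) and (2*acc > -8 -> r + u != 11))))) and ((not (acc < r + 9)) -> ((d < -9 <-> acc + d <= -2) and (2*acc > -8 -> r + u != 11)))
  WP_4: (acc < r + 9 -> ((acc < r + 9 -> ((acc < r + 9 -> ((acc < r + 9 -> ((not (acc < r + 9)) and (acc < -9 <-> 2*acc <= -2) and (2*acc > -8 -> r + u != 11))) and ((not (acc < r + 9)) -> ((acc < -9 <-> 2*acc <= -2) and (2*acc > -8 -> r + u != 11))))) and ((not (acc < r + 9)) -> ((acc < -9 <-> 2*acc <= -2) and (2*acc > -8 -> r + u != 11))))) and ((not (acc < r + 9)) -> ((acc < -9 <-> 2*acc <= -2) and (2*acc > -8 -> r + u != 11))))) and ((not (acc < r + 9)) -> ((d < -9 <-> acc + d <= -2) and (2*acc > -8 -> r + u != 11)))
So before the loop: (acc < r + 9 -> ((acc < r + 9 -> ((acc < r + 9 -> ((acc < r + 9 -> ((not (acc < r + 9)) and (acc < -9 <-> 2*acc <= -2) and (2*acc > -8 -> r + u != 11))) and ((not (acc < r + 9)) -> ((acc < -9 <-> 2*acc <= -2) and (2*acc > -8 -> r + u != 11))))) and ((not (acc < r + 9)) -> ((acc < -9 <-> 2*acc <= -2) and (2*acc > -8 -> r + u != 11))))) and ((not (acc < r + 9)) -> ((acc < -9 <-> 2*acc <= -2) and (2*acc > -8 -> r + u != 11))))) and ((not (acc < r + 9)) -> ((d < -9 <-> acc + d <= -2) and (2*acc > -8 -> r + u != 11)))
The weakest precondition is (acc < r + 9 -> ((acc < r + 9 -> ((acc < r + 9 -> ((acc < r + 9 -> ((not (acc < r + 9)) and (acc < -9 <-> 2*acc <= -2) and (2*acc > -8 -> r + u != 11))) and ((not (acc < r + 9)) -> ((acc < -9 <-> 2*acc <= -2) and (2*acc > -8 -> r + u != 11))))) and ((not (acc < r + 9)) -> ((acc < -9 <-> 2*acc <= -2) and (2*acc > -8 -> r + u != 11))))) and ((not (acc < r + 9)) -> ((acc < -9 <-> 2*acc <= -2) and (2*acc > -8 -> r + u != 11))))) and ((not (acc < r + 9)) -> ((d < -9 <-> acc + d <= -2) and (2*acc > -8 -> r + u != 11))).
Check whether (acc < 13 -> ((acc < 13 -> ((acc < 13 -> ((acc < 13 -> ((not (acc < 13)) and (acc < -9 <-> 2*acc <= -2) and (2*acc > -8 -> u != 7))) and ((not (acc < 13)) -> ((acc < -9 <-> 2*acc <= -2) and (2*acc > -8 -> u != 7))))) and ((not (acc < 13)) -> ((acc < -9 <-> 2*acc <= -2) and (2*acc > -8 -> u != 7))))) and ((not (acc < 13)) -> ((acc < -9 <-> 2*acc <= -2) and (2*acc > -8 -> u != 7))))) and ((not (acc < 13)) -> ((d < -9 <-> acc + d <= -2) and (2*acc > -8 -> u != 7))) and r = 5 implies it.
Countermodel: at the initial state acc = 13, d = 0, r = 5, u = 8, the precondition holds but the weakest precondition fails.
Answer: invalid


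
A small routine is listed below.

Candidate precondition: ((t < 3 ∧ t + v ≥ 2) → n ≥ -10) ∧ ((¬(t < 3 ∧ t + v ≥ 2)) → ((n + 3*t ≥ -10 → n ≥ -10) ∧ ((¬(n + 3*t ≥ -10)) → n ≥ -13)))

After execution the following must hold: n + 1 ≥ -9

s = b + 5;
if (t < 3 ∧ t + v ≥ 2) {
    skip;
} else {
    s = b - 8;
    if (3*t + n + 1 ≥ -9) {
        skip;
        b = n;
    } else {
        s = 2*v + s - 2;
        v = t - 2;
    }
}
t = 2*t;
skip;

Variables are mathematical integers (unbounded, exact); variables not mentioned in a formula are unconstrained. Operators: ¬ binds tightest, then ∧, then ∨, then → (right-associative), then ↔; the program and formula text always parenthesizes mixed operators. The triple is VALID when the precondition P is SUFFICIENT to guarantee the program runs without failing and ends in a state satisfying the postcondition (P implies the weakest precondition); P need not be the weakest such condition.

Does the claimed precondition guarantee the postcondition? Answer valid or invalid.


Working backward. After the program, the postcondition n + 1 ≥ -9 must hold; in canonical form it is n ≥ -10.
Before skip: n ≥ -10
Before t := 2*t: n ≥ -10
Then branch requires n ≥ -10; else branch requires (n + 3*t ≥ -10 → n ≥ -10) ∧ ((¬(n + 3*t ≥ -10)) → n ≥ -10).
Before the if: ((t < 3 ∧ t + v ≥ 2) → n ≥ -10) ∧ ((¬(t < 3 ∧ t + v ≥ 2)) → ((n + 3*t ≥ -10 → n ≥ -10) ∧ ((¬(n + 3*t ≥ -10)) → n ≥ -10)))
Before s := b + 5: ((t < 3 ∧ t + v ≥ 2) → n ≥ -10) ∧ ((¬(t < 3 ∧ t + v ≥ 2)) → ((n + 3*t ≥ -10 → n ≥ -10) ∧ ((¬(n + 3*t ≥ -10)) → n ≥ -10)))
The weakest precondition is ((t < 3 ∧ t + v ≥ 2) → n ≥ -10) ∧ ((¬(t < 3 ∧ t + v ≥ 2)) → ((n + 3*t ≥ -10 → n ≥ -10) ∧ ((¬(n + 3*t ≥ -10)) → n ≥ -10))).
Check whether ((t < 3 ∧ t + v ≥ 2) → n ≥ -10) ∧ ((¬(t < 3 ∧ t + v ≥ 2)) → ((n + 3*t ≥ -10 → n ≥ -10) ∧ ((¬(n + 3*t ≥ -10)) → n ≥ -13))) implies it.
Countermodel: at the initial state n = -11, t = 0, v = 1, the precondition holds but the weakest precondition fails.
Answer: invalid


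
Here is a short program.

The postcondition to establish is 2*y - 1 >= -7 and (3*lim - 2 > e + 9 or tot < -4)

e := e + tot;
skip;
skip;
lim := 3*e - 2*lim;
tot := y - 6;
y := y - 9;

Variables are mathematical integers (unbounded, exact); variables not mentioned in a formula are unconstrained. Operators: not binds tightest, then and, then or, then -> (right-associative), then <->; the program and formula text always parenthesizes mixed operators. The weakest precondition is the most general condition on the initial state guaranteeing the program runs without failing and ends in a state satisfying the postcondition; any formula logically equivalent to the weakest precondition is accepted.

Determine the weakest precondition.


Working backward. After the program, the postcondition 2*y - 1 >= -7 and (3*lim - 2 > e + 9 or tot < -4) must hold; in canonical form it is 2*y >= -6 and (3*lim > e + 11 or tot < -4).
Before y := y - 9: 2*y >= 12 and (3*lim > e + 11 or tot < -4)
Before tot := y - 6: 2*y >= 12 and (3*lim > e + 11 or y < 2)
Before lim := 3*e - 2*lim: 2*y >= 12 and (8*e > 6*lim + 11 or y < 2)
Before skip: 2*y >= 12 and (8*e > 6*lim + 11 or y < 2)
Before skip: 2*y >= 12 and (8*e > 6*lim + 11 or y < 2)
Before e := e + tot: 2*y >= 12 and (8*e + 8*tot > 6*lim + 11 or y < 2)
Answer: WP = 2*y >= 12 and (8*e + 8*tot > 6*lim + 11 or y < 2)


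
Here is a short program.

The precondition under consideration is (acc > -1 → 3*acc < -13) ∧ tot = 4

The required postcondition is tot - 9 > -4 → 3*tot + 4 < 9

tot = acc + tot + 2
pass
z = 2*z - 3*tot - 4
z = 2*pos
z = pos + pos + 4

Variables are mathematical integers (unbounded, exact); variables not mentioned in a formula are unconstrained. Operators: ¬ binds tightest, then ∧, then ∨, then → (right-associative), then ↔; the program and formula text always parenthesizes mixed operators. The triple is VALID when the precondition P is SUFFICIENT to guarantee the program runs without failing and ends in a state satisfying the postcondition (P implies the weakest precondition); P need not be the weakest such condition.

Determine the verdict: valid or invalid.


Working backward. After the program, the postcondition tot - 9 > -4 → 3*tot + 4 < 9 must hold; in canonical form it is tot > 5 → 3*tot < 5.
Before z := pos + pos + 4: tot > 5 → 3*tot < 5
Before z := 2*pos: tot > 5 → 3*tot < 5
Before z := 2*z - 3*tot - 4: tot > 5 → 3*tot < 5
Before skip: tot > 5 → 3*tot < 5
Before tot := acc + tot + 2: acc + tot > 3 → 3*acc + 3*tot < -1
The weakest precondition is acc + tot > 3 → 3*acc + 3*tot < -1.
Check whether (acc > -1 → 3*acc < -13) ∧ tot = 4 implies it.
Every state satisfying the precondition satisfies the weakest precondition: the implication holds.
Answer: valid


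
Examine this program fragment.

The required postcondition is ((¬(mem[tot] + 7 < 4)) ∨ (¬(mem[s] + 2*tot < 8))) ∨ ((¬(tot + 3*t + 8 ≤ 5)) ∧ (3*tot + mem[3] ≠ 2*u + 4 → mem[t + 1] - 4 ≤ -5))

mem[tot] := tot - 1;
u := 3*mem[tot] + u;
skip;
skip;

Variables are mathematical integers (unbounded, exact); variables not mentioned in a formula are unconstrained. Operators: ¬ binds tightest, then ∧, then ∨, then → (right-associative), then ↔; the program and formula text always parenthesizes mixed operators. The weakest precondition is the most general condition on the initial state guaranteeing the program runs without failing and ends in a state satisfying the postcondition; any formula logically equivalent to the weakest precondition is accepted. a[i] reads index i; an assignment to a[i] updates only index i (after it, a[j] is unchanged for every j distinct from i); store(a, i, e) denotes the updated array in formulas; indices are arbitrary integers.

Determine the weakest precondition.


Working backward. After the program, the postcondition ((¬(mem[tot] + 7 < 4)) ∨ (¬(mem[s] + 2*tot < 8))) ∨ ((¬(tot + 3*t + 8 ≤ 5)) ∧ (3*tot + mem[3] ≠ 2*u + 4 → mem[t + 1] - 4 ≤ -5)) must hold; in canonical form it is (¬(mem[tot] < -3)) ∨ (¬(mem[s] + 2*tot < 8)) ∨ ((¬(3*t + tot ≤ -3)) ∧ (mem[3] + 3*tot ≠ 2*u + 4 → mem[t + 1] ≤ -1)).
Before skip: (¬(mem[tot] < -3)) ∨ (¬(mem[s] + 2*tot < 8)) ∨ ((¬(3*t + tot ≤ -3)) ∧ (mem[3] + 3*tot ≠ 2*u + 4 → mem[t + 1] ≤ -1))
Before skip: (¬(mem[tot] < -3)) ∨ (¬(mem[s] + 2*tot < 8)) ∨ ((¬(3*t + tot ≤ -3)) ∧ (mem[3] + 3*tot ≠ 2*u + 4 → mem[t + 1] ≤ -1))
Before u := 3*mem[tot] + u: (¬(mem[tot] < -3)) ∨ (¬(mem[s] + 2*tot < 8)) ∨ ((¬(3*t + tot ≤ -3)) ∧ (mem[3] + 3*tot ≠ 6*mem[tot] + 2*u + 4 → mem[t + 1] ≤ -1))
Before mem[tot] := tot - 1: (¬(store(mem, tot, tot - 1)[tot] < -3)) ∨ (¬(store(mem, tot, tot - 1)[s] + 2*tot < 8)) ∨ ((¬(3*t + tot ≤ -3)) ∧ (store(mem, tot, tot - 1)[3] + 3*tot ≠ 6*store(mem, tot, tot - 1)[tot] + 2*u + 4 → store(mem, tot, tot - 1)[t + 1] ≤ -1))
Answer: WP = (¬(store(mem, tot, tot - 1)[tot] < -3)) ∨ (¬(store(mem, tot, tot - 1)[s] + 2*tot < 8)) ∨ ((¬(3*t + tot ≤ -3)) ∧ (store(mem, tot, tot - 1)[3] + 3*tot ≠ 6*store(mem, tot, tot - 1)[tot] + 2*u + 4 → store(mem, tot, tot - 1)[t + 1] ≤ -1))


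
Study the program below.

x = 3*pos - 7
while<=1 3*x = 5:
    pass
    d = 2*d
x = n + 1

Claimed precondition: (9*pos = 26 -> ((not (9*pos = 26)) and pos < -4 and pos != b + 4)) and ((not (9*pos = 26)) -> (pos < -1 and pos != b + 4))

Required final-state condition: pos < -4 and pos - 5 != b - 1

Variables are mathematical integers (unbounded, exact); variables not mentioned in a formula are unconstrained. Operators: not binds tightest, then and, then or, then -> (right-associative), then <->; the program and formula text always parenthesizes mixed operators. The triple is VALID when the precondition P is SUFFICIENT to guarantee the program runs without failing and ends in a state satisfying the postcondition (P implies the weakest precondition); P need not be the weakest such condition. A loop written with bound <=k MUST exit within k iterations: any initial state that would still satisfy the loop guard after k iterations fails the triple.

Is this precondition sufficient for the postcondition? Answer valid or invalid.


Working backward. After the program, the postcondition pos < -4 and pos - 5 != b - 1 must hold; in canonical form it is pos < -4 and pos != b + 4.
Before x := n + 1: pos < -4 and pos != b + 4
Before the loop (bound <=1), unroll the exhaustion recursion (WP_0 = exit-now case; WP_j = one more guarded iteration, up to j = 1):
  WP_0: (not (3*x = 5)) and pos < -4 and pos != b + 4
  WP_1: (3*x = 5 -> ((not (3*x = 5)) and pos < -4 and pos != b + 4)) and ((not (3*x = 5)) -> (pos < -4 and pos != b + 4))
So before the loop: (3*x = 5 -> ((not (3*x = 5)) and pos < -4 and pos != b + 4)) and ((not (3*x = 5)) -> (pos < -4 and pos != b + 4))
Before x := 3*pos - 7: (9*pos = 26 -> ((not (9*pos = 26)) and pos < -4 and pos != b + 4)) and ((not (9*pos = 26)) -> (pos < -4 and pos != b + 4))
The weakest precondition is (9*pos = 26 -> ((not (9*pos = 26)) and pos < -4 and pos != b + 4)) and ((not (9*pos = 26)) -> (pos < -4 and pos != b + 4)).
Check whether (9*pos = 26 -> ((not (9*pos = 26)) and pos < -4 and pos != b + 4)) and ((not (9*pos = 26)) -> (pos < -1 and pos != b + 4)) implies it.
Countermodel: at the initial state b = -7, pos = -4, the precondition holds but the weakest precondition fails.
Answer: invalid


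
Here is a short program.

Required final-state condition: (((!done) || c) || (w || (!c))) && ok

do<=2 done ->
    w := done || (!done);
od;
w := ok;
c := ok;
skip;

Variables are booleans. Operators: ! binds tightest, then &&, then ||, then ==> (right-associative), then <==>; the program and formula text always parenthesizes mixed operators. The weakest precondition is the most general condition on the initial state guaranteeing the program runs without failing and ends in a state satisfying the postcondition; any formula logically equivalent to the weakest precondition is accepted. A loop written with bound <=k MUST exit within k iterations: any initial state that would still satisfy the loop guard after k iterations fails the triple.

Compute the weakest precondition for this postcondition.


Working backward. After the program, the postcondition (((!done) || c) || (w || (!c))) && ok must hold; in canonical form it is ok.
Before skip: ok
Before c := ok: ok
Before w := ok: ok
Before the loop (bound <=2), unroll the exhaustion recursion (WP_0 = exit-now case; WP_j = one more guarded iteration, up to j = 2):
  WP_0: (!done) && ok
  WP_1: (done ==> ((!done) && ok)) && ((!done) ==> ok)
  WP_2: (done ==> ((done ==> ((!done) && ok)) && ((!done) ==> ok))) && ((!done) ==> ok)
So before the loop: (done ==> ((done ==> ((!done) && ok)) && ((!done) ==> ok))) && ((!done) ==> ok)
Answer: WP = (done ==> ((done ==> ((!done) && ok)) && ((!done) ==> ok))) && ((!done) ==> ok)


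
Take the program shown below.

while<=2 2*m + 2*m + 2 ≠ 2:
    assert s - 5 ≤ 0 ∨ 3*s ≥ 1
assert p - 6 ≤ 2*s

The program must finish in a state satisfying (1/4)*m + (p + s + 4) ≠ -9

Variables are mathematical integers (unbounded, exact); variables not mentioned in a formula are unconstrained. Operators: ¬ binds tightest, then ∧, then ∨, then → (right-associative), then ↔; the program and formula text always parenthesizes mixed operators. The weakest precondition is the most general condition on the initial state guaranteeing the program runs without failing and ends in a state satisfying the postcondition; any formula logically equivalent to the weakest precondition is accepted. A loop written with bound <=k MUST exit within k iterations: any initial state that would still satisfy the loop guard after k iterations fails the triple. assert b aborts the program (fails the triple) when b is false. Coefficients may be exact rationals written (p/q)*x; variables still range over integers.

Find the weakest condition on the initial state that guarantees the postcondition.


Working backward. After the program, the postcondition (1/4)*m + (p + s + 4) ≠ -9 must hold; in canonical form it is (1/4)*m + p + s ≠ -13.
Before assert p - 6 ≤ 2*s: p ≤ 2*s + 6 ∧ (1/4)*m + p + s ≠ -13
Before the loop (bound <=2), unroll the exhaustion recursion (WP_0 = exit-now case; WP_j = one more guarded iteration, up to j = 2):
  WP_0: (¬(4*m ≠ 0)) ∧ p ≤ 2*s + 6 ∧ (1/4)*m + p + s ≠ -13
  WP_1: (4*m ≠ 0 → ((s ≤ 5 ∨ 3*s ≥ 1) ∧ (¬(4*m ≠ 0)) ∧ p ≤ 2*s + 6 ∧ (1/4)*m + p + s ≠ -13)) ∧ ((¬(4*m ≠ 0)) → (p ≤ 2*s + 6 ∧ (1/4)*m + p + s ≠ -13))
  WP_2: (4*m ≠ 0 → ((s ≤ 5 ∨ 3*s ≥ 1) ∧ (4*m ≠ 0 → ((s ≤ 5 ∨ 3*s ≥ 1) ∧ (¬(4*m ≠ 0)) ∧ p ≤ 2*s + 6 ∧ (1/4)*m + p + s ≠ -13)) ∧ ((¬(4*m ≠ 0)) → (p ≤ 2*s + 6 ∧ (1/4)*m + p + s ≠ -13)))) ∧ ((¬(4*m ≠ 0)) → (p ≤ 2*s + 6 ∧ (1/4)*m + p + s ≠ -13))
So before the loop: (4*m ≠ 0 → ((s ≤ 5 ∨ 3*s ≥ 1) ∧ (4*m ≠ 0 → ((s ≤ 5 ∨ 3*s ≥ 1) ∧ (¬(4*m ≠ 0)) ∧ p ≤ 2*s + 6 ∧ (1/4)*m + p + s ≠ -13)) ∧ ((¬(4*m ≠ 0)) → (p ≤ 2*s + 6 ∧ (1/4)*m + p + s ≠ -13)))) ∧ ((¬(4*m ≠ 0)) → (p ≤ 2*s + 6 ∧ (1/4)*m + p + s ≠ -13))
Answer: WP = (4*m ≠ 0 → ((s ≤ 5 ∨ 3*s ≥ 1) ∧ (4*m ≠ 0 → ((s ≤ 5 ∨ 3*s ≥ 1) ∧ (¬(4*m ≠ 0)) ∧ p ≤ 2*s + 6 ∧ (1/4)*m + p + s ≠ -13)) ∧ ((¬(4*m ≠ 0)) → (p ≤ 2*s + 6 ∧ (1/4)*m + p + s ≠ -13)))) ∧ ((¬(4*m ≠ 0)) → (p ≤ 2*s + 6 ∧ (1/4)*m + p + s ≠ -13))


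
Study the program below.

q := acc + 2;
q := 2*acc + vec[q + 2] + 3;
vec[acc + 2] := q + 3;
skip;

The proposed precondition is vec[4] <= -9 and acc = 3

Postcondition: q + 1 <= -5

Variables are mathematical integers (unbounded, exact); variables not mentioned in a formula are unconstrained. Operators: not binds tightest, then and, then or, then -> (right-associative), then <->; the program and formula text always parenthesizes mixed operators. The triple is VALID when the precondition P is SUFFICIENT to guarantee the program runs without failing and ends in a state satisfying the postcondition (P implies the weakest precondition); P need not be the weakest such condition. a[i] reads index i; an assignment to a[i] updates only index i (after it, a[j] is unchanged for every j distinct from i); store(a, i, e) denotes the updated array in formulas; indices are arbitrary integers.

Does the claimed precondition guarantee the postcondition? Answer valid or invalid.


Working backward. After the program, the postcondition q + 1 <= -5 must hold; in canonical form it is q <= -6.
Before skip: q <= -6
Before vec[acc + 2] := q + 3: q <= -6
Before q := 2*acc + vec[q + 2] + 3: vec[q + 2] + 2*acc <= -9
Before q := acc + 2: vec[acc + 4] + 2*acc <= -9
The weakest precondition is vec[acc + 4] + 2*acc <= -9.
Check whether vec[4] <= -9 and acc = 3 implies it.
Countermodel: at the initial state acc = 3, vec = {[4] = -9, [7] = 0, elsewhere 0}, the precondition holds but the weakest precondition fails.
Answer: invalid


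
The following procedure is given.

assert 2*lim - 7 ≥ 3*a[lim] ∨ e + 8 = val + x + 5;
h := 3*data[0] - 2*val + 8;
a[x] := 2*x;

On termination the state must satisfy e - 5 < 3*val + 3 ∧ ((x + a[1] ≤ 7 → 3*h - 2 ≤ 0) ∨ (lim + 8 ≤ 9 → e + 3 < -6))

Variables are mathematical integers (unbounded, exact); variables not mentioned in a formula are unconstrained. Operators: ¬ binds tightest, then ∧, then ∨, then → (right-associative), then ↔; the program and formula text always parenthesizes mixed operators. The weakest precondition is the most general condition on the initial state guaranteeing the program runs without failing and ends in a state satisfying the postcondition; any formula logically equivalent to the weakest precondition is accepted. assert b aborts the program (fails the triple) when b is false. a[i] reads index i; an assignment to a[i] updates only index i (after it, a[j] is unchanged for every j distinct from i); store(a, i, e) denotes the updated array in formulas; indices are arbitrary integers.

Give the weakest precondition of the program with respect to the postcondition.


Working backward. After the program, the postcondition e - 5 < 3*val + 3 ∧ ((x + a[1] ≤ 7 → 3*h - 2 ≤ 0) ∨ (lim + 8 ≤ 9 → e + 3 < -6)) must hold; in canonical form it is e < 3*val + 8 ∧ ((a[1] + x ≤ 7 → 3*h ≤ 2) ∨ (lim ≤ 1 → e < -9)).
Before a[x] := 2*x: e < 3*val + 8 ∧ ((store(a, x, 2*x)[1] + x ≤ 7 → 3*h ≤ 2) ∨ (lim ≤ 1 → e < -9))
Before h := 3*data[0] - 2*val + 8: e < 3*val + 8 ∧ ((store(a, x, 2*x)[1] + x ≤ 7 → 9*data[0] ≤ 6*val - 22) ∨ (lim ≤ 1 → e < -9))
Before assert 2*lim - 7 ≥ 3*a[lim] ∨ e + 8 = val + x + 5: (2*lim ≥ 3*a[lim] + 7 ∨ e = val + x - 3) ∧ e < 3*val + 8 ∧ ((store(a, x, 2*x)[1] + x ≤ 7 → 9*data[0] ≤ 6*val - 22) ∨ (lim ≤ 1 → e < -9))
Answer: WP = (2*lim ≥ 3*a[lim] + 7 ∨ e = val + x - 3) ∧ e < 3*val + 8 ∧ ((store(a, x, 2*x)[1] + x ≤ 7 → 9*data[0] ≤ 6*val - 22) ∨ (lim ≤ 1 → e < -9))


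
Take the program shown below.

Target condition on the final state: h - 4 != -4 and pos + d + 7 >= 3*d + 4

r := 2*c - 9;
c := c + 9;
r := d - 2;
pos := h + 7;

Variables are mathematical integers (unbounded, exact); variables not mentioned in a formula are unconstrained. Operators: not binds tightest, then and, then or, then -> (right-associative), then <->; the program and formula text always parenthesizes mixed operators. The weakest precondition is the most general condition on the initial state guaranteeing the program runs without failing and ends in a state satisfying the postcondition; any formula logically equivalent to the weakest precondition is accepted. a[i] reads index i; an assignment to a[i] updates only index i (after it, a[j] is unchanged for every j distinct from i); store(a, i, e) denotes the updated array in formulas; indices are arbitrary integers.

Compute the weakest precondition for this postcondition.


Working backward. After the program, the postcondition h - 4 != -4 and pos + d + 7 >= 3*d + 4 must hold; in canonical form it is h != 0 and pos >= 2*d - 3.
Before pos := h + 7: h != 0 and h >= 2*d - 10
Before r := d - 2: h != 0 and h >= 2*d - 10
Before c := c + 9: h != 0 and h >= 2*d - 10
Before r := 2*c - 9: h != 0 and h >= 2*d - 10
Answer: WP = h != 0 and h >= 2*d - 10


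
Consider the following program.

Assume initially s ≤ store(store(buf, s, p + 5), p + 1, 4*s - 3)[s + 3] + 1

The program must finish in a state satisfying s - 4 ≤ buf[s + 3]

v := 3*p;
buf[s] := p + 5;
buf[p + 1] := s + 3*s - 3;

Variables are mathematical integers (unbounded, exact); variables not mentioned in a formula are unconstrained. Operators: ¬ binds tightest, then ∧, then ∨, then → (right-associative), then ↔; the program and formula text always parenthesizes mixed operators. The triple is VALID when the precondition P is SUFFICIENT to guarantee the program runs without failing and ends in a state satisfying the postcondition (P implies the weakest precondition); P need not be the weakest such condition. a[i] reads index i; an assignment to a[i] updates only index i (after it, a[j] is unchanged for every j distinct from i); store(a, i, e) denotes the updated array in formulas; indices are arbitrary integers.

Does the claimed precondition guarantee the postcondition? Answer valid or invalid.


Working backward. After the program, the postcondition s - 4 ≤ buf[s + 3] must hold; in canonical form it is s ≤ buf[s + 3] + 4.
Before buf[p + 1] := s + 3*s - 3: s ≤ store(buf, p + 1, 4*s - 3)[s + 3] + 4
Before buf[s] := p + 5: s ≤ store(store(buf, s, p + 5), p + 1, 4*s - 3)[s + 3] + 4
Before v := 3*p: s ≤ store(store(buf, s, p + 5), p + 1, 4*s - 3)[s + 3] + 4
The weakest precondition is s ≤ store(store(buf, s, p + 5), p + 1, 4*s - 3)[s + 3] + 4.
Check whether s ≤ store(store(buf, s, p + 5), p + 1, 4*s - 3)[s + 3] + 1 implies it.
Every state satisfying the precondition satisfies the weakest precondition: the implication holds.
Answer: valid


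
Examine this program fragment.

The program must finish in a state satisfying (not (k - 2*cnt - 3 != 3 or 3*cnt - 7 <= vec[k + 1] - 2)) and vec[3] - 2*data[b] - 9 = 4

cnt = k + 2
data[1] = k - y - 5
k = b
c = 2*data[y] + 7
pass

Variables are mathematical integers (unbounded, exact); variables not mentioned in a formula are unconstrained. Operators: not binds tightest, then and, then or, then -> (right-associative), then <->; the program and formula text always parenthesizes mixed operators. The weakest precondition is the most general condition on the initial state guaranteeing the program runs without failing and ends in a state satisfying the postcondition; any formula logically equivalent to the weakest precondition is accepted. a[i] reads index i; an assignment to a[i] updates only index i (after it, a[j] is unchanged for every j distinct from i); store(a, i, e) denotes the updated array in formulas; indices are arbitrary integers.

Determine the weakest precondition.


Working backward. After the program, the postcondition (not (k - 2*cnt - 3 != 3 or 3*cnt - 7 <= vec[k + 1] - 2)) and vec[3] - 2*data[b] - 9 = 4 must hold; in canonical form it is (not (k != 2*cnt + 6 or 3*cnt <= vec[k + 1] + 5)) and vec[3] = 2*data[b] + 13.
Before skip: (not (k != 2*cnt + 6 or 3*cnt <= vec[k + 1] + 5)) and vec[3] = 2*data[b] + 13
Before c := 2*data[y] + 7: (not (k != 2*cnt + 6 or 3*cnt <= vec[k + 1] + 5)) and vec[3] = 2*data[b] + 13
Before k := b: (not (b != 2*cnt + 6 or 3*cnt <= vec[b + 1] + 5)) and vec[3] = 2*data[b] + 13
Before data[1] := k - y - 5: (not (b != 2*cnt + 6 or 3*cnt <= vec[b + 1] + 5)) and vec[3] = 2*store(data, 1, k - y - 5)[b] + 13
Before cnt := k + 2: (not (b != 2*k + 10 or 3*k <= vec[b + 1] - 1)) and vec[3] = 2*store(data, 1, k - y - 5)[b] + 13
Answer: WP = (not (b != 2*k + 10 or 3*k <= vec[b + 1] - 1)) and vec[3] = 2*store(data, 1, k - y - 5)[b] + 13
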